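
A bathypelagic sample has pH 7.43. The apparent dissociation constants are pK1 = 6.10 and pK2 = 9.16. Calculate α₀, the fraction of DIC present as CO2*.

α₀ = 1 / (1 + K1/[H⁺] + K1K2/[H⁺]²) = 1 / (1 + 10^+1.33 + 10^-0.40)
   = 1 / (1 + 21.380 + 0.39811) = 1/22.778 = 0.04390

α₀ = 0.0439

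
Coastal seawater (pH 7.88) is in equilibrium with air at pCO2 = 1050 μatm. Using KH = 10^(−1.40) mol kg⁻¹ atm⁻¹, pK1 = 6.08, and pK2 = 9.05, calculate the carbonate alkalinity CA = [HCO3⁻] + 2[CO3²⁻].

CA = 2.99 mmol/kg

[CO2*] = KH · pCO2 = 10^(−1.40) × 1050×10^-6 = 4.180×10^-5 mol/kg
α₀ = 1/(1 + K1/[H⁺] + K1K2/[H⁺]²) = 1/(1 + 10^+1.80 + 10^+0.63) = 0.01463
DIC = [CO2*]/α₀ = 4.180×10^-5 / 0.01463 = 2.858 mmol/kg
CA = (α₁ + 2α₂)·DIC = (0.9230 + 2×0.06240) × 2.858 = 2.99 mmol/kg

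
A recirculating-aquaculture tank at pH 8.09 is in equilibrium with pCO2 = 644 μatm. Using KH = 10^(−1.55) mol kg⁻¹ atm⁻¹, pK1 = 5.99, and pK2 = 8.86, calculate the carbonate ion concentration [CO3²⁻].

[CO2*] = KH · pCO2 = 10^(−1.55) × 644×10^-6 = 1.815×10^-5 mol/kg
α₀ = 1/(1 + K1/[H⁺] + K1K2/[H⁺]²) = 1/(1 + 10^+2.10 + 10^+1.33) = 0.006744
DIC = [CO2*]/α₀ = 1.815×10^-5 / 0.006744 = 2.691 mmol/kg
[CO3²⁻] = α₂·DIC; α₂ = 0.1442, so [CO3²⁻] = 0.1442 × 2.691 = 0.388 mmol/kg

[CO3²⁻] = 0.388 mmol/kg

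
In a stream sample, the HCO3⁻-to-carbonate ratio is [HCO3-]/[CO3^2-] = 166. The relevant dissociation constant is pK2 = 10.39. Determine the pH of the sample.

From K2 = [H⁺][CO3^2-]/[HCO3-]:  pH = pK2 − log₁₀([HCO3-]/[CO3^2-])
log₁₀(166) = +2.220
pH = 10.39 − (+2.220) = 8.17

pH = 8.17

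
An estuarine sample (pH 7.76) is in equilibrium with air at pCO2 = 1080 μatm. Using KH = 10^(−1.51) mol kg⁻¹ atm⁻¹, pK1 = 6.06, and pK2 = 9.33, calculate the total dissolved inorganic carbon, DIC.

DIC = 1.75 mmol/kg

[CO2*] = KH · pCO2 = 10^(−1.51) × 1080×10^-6 = 3.338×10^-5 mol/kg
α₀ = 1/(1 + K1/[H⁺] + K1K2/[H⁺]²) = 1/(1 + 10^+1.70 + 10^+0.13) = 0.01906
DIC = [CO2*]/α₀ = 3.338×10^-5 / 0.01906 = 1.75 mmol/kg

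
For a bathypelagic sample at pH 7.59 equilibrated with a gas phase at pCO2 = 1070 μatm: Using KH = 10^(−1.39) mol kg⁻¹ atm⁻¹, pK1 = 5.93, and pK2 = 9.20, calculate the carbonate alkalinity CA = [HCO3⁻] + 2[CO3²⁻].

[CO2*] = KH · pCO2 = 10^(−1.39) × 1070×10^-6 = 4.359×10^-5 mol/kg
α₀ = 1/(1 + K1/[H⁺] + K1K2/[H⁺]²) = 1/(1 + 10^+1.66 + 10^+0.05) = 0.02091
DIC = [CO2*]/α₀ = 4.359×10^-5 / 0.02091 = 2.085 mmol/kg
CA = (α₁ + 2α₂)·DIC = (0.9556 + 2×0.02346) × 2.085 = 2.09 mmol/kg

CA = 2.09 mmol/kg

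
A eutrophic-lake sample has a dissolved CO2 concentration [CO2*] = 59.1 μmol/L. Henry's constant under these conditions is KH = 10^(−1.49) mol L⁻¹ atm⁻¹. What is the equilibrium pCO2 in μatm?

KH = 10^(−1.49) = 3.236×10^-2 mol L⁻¹ atm⁻¹
pCO2 = [CO2*]/KH = 59.1×10^-6 / 3.236×10^-2 = 1.83×10^-3 atm = 1830 μatm

pCO2 = 1830 μatm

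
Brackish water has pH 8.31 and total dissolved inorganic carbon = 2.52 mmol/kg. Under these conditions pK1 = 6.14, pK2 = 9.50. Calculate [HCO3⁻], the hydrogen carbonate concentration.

α₁ = 1 / (1 + [H⁺]/K1 + K2/[H⁺]) = 1 / (1 + 10^-2.17 + 10^-1.19)
   = 1 / (1 + 0.0067608 + 0.064565) = 1/1.0713 = 0.9334
[HCO3⁻] = α₁ × DIC = 0.9334 × 2.52 = 2.35 mmol/kg

[HCO3⁻] = 2.35 mmol/kg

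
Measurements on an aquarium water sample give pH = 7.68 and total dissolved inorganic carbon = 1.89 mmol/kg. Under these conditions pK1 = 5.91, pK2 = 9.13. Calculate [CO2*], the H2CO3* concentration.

α₀ = 1 / (1 + K1/[H⁺] + K1K2/[H⁺]²) = 1 / (1 + 10^+1.77 + 10^+0.32)
   = 1 / (1 + 58.884 + 2.0893) = 1/61.974 = 0.01614
[CO2*] = α₀ × DIC = 0.01614 × 1.89 = 0.0305 mmol/kg

[CO2*] = 0.0305 mmol/kg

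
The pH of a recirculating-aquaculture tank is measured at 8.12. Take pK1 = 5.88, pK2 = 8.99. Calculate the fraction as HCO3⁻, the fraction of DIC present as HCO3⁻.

α₁ = 1 / (1 + [H⁺]/K1 + K2/[H⁺]) = 1 / (1 + 10^-2.24 + 10^-0.87)
   = 1 / (1 + 0.0057544 + 0.13490) = 1/1.1407 = 0.8767

α₁ = 0.877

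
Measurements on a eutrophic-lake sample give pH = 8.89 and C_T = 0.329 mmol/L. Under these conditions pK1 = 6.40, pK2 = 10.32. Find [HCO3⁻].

[HCO3⁻] = 0.316 mmol/L

α₁ = 1 / (1 + [H⁺]/K1 + K2/[H⁺]) = 1 / (1 + 10^-2.49 + 10^-1.43)
   = 1 / (1 + 0.0032359 + 0.037154) = 1/1.0404 = 0.9612
[HCO3⁻] = α₁ × DIC = 0.9612 × 0.329 = 0.316 mmol/L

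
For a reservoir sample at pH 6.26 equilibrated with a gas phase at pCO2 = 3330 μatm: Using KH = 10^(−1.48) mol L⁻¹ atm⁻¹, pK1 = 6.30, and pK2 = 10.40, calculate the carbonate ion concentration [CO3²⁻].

[CO2*] = KH · pCO2 = 10^(−1.48) × 3330×10^-6 = 1.103×10^-4 mol/L
α₀ = 1/(1 + K1/[H⁺] + K1K2/[H⁺]²) = 1/(1 + 10^-0.04 + 10^-4.18) = 0.5230
DIC = [CO2*]/α₀ = 1.103×10^-4 / 0.5230 = 0.2108 mmol/L
[CO3²⁻] = α₂·DIC; α₂ = 3.455×10^-5, so [CO3²⁻] = 3.455×10^-5 × 0.2108 = 7.29×10^-6 mmol/L = 0.00729 μmol/L

[CO3²⁻] = 0.00729 μmol/L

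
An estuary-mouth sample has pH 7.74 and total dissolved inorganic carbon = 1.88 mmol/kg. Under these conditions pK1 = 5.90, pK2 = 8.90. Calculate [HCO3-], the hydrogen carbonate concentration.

α₁ = 1 / (1 + [H⁺]/K1 + K2/[H⁺]) = 1 / (1 + 10^-1.84 + 10^-1.16)
   = 1 / (1 + 0.014454 + 0.069183) = 1/1.0836 = 0.9228
[HCO3⁻] = α₁ × DIC = 0.9228 × 1.88 = 1.73 mmol/kg

[HCO3⁻] = 1.73 mmol/kg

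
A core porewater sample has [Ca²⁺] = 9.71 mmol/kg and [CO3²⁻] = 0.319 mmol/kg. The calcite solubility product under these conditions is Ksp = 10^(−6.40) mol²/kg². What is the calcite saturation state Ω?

Ω = 7.78

Ksp = 10^(−6.40) = 3.981×10^-7
Ω = [Ca²⁺][CO3²⁻]/Ksp = (9.71×10^-3)(0.319×10^-3) / 3.981×10^-7 = 7.78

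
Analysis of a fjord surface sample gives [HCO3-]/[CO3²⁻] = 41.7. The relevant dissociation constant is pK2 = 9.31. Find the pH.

From K2 = [H⁺][CO3²⁻]/[HCO3-]:  pH = pK2 − log₁₀([HCO3-]/[CO3²⁻])
log₁₀(41.7) = +1.620
pH = 9.31 − (+1.620) = 7.69

pH = 7.69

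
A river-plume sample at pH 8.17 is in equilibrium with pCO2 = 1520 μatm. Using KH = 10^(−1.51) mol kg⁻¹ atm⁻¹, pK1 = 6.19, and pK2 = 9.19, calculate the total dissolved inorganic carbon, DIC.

DIC = 4.96 mmol/kg

[CO2*] = KH · pCO2 = 10^(−1.51) × 1520×10^-6 = 4.697×10^-5 mol/kg
α₀ = 1/(1 + K1/[H⁺] + K1K2/[H⁺]²) = 1/(1 + 10^+1.98 + 10^+0.96) = 0.009468
DIC = [CO2*]/α₀ = 4.697×10^-5 / 0.009468 = 4.96 mmol/kg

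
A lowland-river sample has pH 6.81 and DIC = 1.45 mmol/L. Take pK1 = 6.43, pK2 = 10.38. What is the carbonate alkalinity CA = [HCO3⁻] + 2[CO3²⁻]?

CA = 1.02 mmol/L

CA = [HCO3⁻] + 2[CO3²⁻] = (α₁ + 2α₂)·DIC
At pH 6.81: [H⁺]/K1 = 10^-0.38 = 0.41687, K2/[H⁺] = 10^-3.57 = 0.00026915
α₁ = 1/(1 + 0.41687 + 0.00026915) = 1/1.4171 = 0.7056; α₂ = α₁·K2/[H⁺] = 0.0001899
α₁ + 2α₂ = 0.7060
CA = 0.7060 × 1.45 = 1.02 mmol/L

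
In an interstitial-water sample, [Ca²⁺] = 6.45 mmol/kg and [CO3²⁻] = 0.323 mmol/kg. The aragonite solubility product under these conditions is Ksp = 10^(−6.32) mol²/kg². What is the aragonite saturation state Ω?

Ω = 4.35

Ksp = 10^(−6.32) = 4.786×10^-7
Ω = [Ca²⁺][CO3²⁻]/Ksp = (6.45×10^-3)(0.323×10^-3) / 4.786×10^-7 = 4.35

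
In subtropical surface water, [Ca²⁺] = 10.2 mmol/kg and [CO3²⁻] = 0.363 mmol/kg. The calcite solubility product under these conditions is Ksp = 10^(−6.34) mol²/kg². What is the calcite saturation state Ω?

Ksp = 10^(−6.34) = 4.571×10^-7
Ω = [Ca²⁺][CO3²⁻]/Ksp = (10.2×10^-3)(0.363×10^-3) / 4.571×10^-7 = 8.10

Ω = 8.10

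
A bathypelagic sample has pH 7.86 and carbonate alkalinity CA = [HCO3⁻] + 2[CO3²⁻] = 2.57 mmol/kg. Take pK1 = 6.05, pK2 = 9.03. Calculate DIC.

DIC = 2.45 mmol/kg

CA = [HCO3⁻] + 2[CO3²⁻] = (α₁ + 2α₂)·DIC
At pH 7.86: [H⁺]/K1 = 10^-1.81 = 0.015488, K2/[H⁺] = 10^-1.17 = 0.067608
α₁ = 1/(1 + 0.015488 + 0.067608) = 1/1.0831 = 0.9233; α₂ = α₁·K2/[H⁺] = 0.06242
α₁ + 2α₂ = 1.0481
DIC = CA / (α₁ + 2α₂) = 2.57 / 1.0481 = 2.45 mmol/kg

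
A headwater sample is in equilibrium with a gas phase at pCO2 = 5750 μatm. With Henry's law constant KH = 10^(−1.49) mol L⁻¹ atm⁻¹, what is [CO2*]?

KH = 10^(−1.49) = 3.236×10^-2 mol L⁻¹ atm⁻¹
[CO2*] = KH · pCO2 = 3.236×10^-2 × 5750×10^-6 atm = 1.86×10^-4 mol/L

[CO2*] = 186 μmol/L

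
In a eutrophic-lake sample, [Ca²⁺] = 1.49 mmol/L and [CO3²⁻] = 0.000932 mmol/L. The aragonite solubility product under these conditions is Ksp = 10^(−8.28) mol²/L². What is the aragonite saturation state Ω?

Ksp = 10^(−8.28) = 5.248×10^-9
Ω = [Ca²⁺][CO3²⁻]/Ksp = (1.49×10^-3)(0.000932×10^-3) / 5.248×10^-9 = 0.265

Ω = 0.265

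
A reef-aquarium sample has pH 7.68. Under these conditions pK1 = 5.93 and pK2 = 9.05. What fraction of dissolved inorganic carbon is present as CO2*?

α₀ = 1 / (1 + K1/[H⁺] + K1K2/[H⁺]²) = 1 / (1 + 10^+1.75 + 10^+0.38)
   = 1 / (1 + 56.234 + 2.3988) = 1/59.633 = 0.01677

α₀ = 0.0168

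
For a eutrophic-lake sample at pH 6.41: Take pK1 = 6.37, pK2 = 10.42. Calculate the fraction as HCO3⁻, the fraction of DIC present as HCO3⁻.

α₁ = 0.523

α₁ = 1 / (1 + [H⁺]/K1 + K2/[H⁺]) = 1 / (1 + 10^-0.04 + 10^-4.01)
   = 1 / (1 + 0.91201 + 9.7724×10^-5) = 1/1.9121 = 0.5230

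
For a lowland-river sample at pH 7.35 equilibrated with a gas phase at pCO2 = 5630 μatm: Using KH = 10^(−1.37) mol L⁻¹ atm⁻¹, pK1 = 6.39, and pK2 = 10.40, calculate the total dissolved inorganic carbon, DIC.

DIC = 2.43 mmol/L

[CO2*] = KH · pCO2 = 10^(−1.37) × 5630×10^-6 = 2.402×10^-4 mol/L
α₀ = 1/(1 + K1/[H⁺] + K1K2/[H⁺]²) = 1/(1 + 10^+0.96 + 10^-2.09) = 0.09873
DIC = [CO2*]/α₀ = 2.402×10^-4 / 0.09873 = 2.43 mmol/L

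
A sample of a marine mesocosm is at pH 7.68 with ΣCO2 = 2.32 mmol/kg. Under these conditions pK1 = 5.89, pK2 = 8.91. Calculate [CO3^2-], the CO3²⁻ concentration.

α₂ = 1 / (1 + [H⁺]/K2 + [H⁺]²/(K1K2)) = 1 / (1 + 10^+1.23 + 10^-0.56)
   = 1 / (1 + 16.982 + 0.27542) = 1/18.258 = 0.05477
[CO3²⁻] = α₂ × DIC = 0.05477 × 2.32 = 0.127 mmol/kg

[CO3²⁻] = 0.127 mmol/kg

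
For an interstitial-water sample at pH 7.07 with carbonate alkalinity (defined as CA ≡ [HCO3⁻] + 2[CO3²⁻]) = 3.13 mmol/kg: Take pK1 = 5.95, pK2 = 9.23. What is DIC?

DIC = 3.34 mmol/kg

CA = [HCO3⁻] + 2[CO3²⁻] = (α₁ + 2α₂)·DIC
At pH 7.07: [H⁺]/K1 = 10^-1.12 = 0.075858, K2/[H⁺] = 10^-2.16 = 0.0069183
α₁ = 1/(1 + 0.075858 + 0.0069183) = 1/1.0828 = 0.9236; α₂ = α₁·K2/[H⁺] = 0.006389
α₁ + 2α₂ = 0.9363
DIC = CA / (α₁ + 2α₂) = 3.13 / 0.9363 = 3.34 mmol/kg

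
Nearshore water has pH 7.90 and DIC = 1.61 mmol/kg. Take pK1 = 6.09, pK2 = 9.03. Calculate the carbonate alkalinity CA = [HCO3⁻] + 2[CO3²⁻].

CA = 1.70 mmol/kg

CA = [HCO3⁻] + 2[CO3²⁻] = (α₁ + 2α₂)·DIC
At pH 7.90: [H⁺]/K1 = 10^-1.81 = 0.015488, K2/[H⁺] = 10^-1.13 = 0.074131
α₁ = 1/(1 + 0.015488 + 0.074131) = 1/1.0896 = 0.9178; α₂ = α₁·K2/[H⁺] = 0.06803
α₁ + 2α₂ = 1.0538
CA = 1.0538 × 1.61 = 1.70 mmol/kg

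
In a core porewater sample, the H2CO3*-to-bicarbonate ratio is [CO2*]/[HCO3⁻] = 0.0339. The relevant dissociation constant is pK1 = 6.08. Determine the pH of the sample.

From K1 = [H⁺][HCO3⁻]/[CO2*]:  pH = pK1 − log₁₀([CO2*]/[HCO3⁻])
log₁₀(0.0339) = -1.470
pH = 6.08 − (-1.470) = 7.55

pH = 7.55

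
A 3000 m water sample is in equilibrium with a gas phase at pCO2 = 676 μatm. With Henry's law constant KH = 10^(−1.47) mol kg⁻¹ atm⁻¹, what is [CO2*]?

[CO2*] = 22.9 μmol/kg

KH = 10^(−1.47) = 3.388×10^-2 mol kg⁻¹ atm⁻¹
[CO2*] = KH · pCO2 = 3.388×10^-2 × 676×10^-6 atm = 2.29×10^-5 mol/kg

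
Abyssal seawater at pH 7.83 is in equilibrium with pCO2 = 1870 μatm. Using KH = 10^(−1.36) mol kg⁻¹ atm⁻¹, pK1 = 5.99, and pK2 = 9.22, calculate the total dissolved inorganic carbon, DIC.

DIC = 5.96 mmol/kg

[CO2*] = KH · pCO2 = 10^(−1.36) × 1870×10^-6 = 8.163×10^-5 mol/kg
α₀ = 1/(1 + K1/[H⁺] + K1K2/[H⁺]²) = 1/(1 + 10^+1.84 + 10^+0.45) = 0.01370
DIC = [CO2*]/α₀ = 8.163×10^-5 / 0.01370 = 5.96 mmol/kg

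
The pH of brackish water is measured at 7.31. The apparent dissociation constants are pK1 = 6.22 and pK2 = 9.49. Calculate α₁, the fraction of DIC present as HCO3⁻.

α₁ = 0.919

α₁ = 1 / (1 + [H⁺]/K1 + K2/[H⁺]) = 1 / (1 + 10^-1.09 + 10^-2.18)
   = 1 / (1 + 0.081283 + 0.0066069) = 1/1.0879 = 0.9192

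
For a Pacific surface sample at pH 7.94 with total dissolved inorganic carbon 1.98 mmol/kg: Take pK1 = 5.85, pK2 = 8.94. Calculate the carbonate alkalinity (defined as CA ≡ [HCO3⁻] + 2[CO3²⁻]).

CA = 2.14 mmol/kg

CA = [HCO3⁻] + 2[CO3²⁻] = (α₁ + 2α₂)·DIC
At pH 7.94: [H⁺]/K1 = 10^-2.09 = 0.0081283, K2/[H⁺] = 10^-1.00 = 0.10000
α₁ = 1/(1 + 0.0081283 + 0.10000) = 1/1.1081 = 0.9024; α₂ = α₁·K2/[H⁺] = 0.09024
α₁ + 2α₂ = 1.0829
CA = 1.0829 × 1.98 = 2.14 mmol/kg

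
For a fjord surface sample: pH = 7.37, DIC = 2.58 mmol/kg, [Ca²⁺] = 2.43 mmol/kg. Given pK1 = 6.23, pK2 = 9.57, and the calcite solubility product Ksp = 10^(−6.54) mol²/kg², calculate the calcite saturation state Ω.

Ω = 0.127

α₂ = 1 / (1 + [H⁺]/K2 + [H⁺]²/(K1K2)) = 1 / (1 + 10^+2.20 + 10^+1.06)
   = 1 / (1 + 158.49 + 11.482) = 1/170.97 = 0.005849
[CO3²⁻] = α₂ × DIC = 0.005849 × 2.58 = 0.01509 mmol/kg = 15.09 μmol/kg
Ksp = 10^(−6.54) = 2.884×10^-7
Ω = [Ca²⁺][CO3²⁻]/Ksp = (2.43×10^-3)(1.509×10^-5) / 2.884×10^-7 = 0.127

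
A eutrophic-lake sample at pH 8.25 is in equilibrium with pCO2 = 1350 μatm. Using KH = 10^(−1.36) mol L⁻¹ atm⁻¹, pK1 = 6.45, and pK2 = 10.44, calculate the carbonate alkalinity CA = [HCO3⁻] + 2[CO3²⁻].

[CO2*] = KH · pCO2 = 10^(−1.36) × 1350×10^-6 = 5.893×10^-5 mol/L
α₀ = 1/(1 + K1/[H⁺] + K1K2/[H⁺]²) = 1/(1 + 10^+1.80 + 10^-0.39) = 0.01550
DIC = [CO2*]/α₀ = 5.893×10^-5 / 0.01550 = 3.801 mmol/L
CA = (α₁ + 2α₂)·DIC = (0.9782 + 2×0.006316) × 3.801 = 3.77 mmol/L

CA = 3.77 mmol/L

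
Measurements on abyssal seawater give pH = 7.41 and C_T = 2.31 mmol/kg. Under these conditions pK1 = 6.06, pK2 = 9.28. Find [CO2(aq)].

[CO2*] = 0.0975 mmol/kg

α₀ = 1 / (1 + K1/[H⁺] + K1K2/[H⁺]²) = 1 / (1 + 10^+1.35 + 10^-0.52)
   = 1 / (1 + 22.387 + 0.30200) = 1/23.689 = 0.04221
[CO2*] = α₀ × DIC = 0.04221 × 2.31 = 0.0975 mmol/kg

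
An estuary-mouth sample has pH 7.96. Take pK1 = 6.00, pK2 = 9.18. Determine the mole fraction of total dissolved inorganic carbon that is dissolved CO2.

α₀ = 0.0102

α₀ = 1 / (1 + K1/[H⁺] + K1K2/[H⁺]²) = 1 / (1 + 10^+1.96 + 10^+0.74)
   = 1 / (1 + 91.201 + 5.4954) = 1/97.696 = 0.01024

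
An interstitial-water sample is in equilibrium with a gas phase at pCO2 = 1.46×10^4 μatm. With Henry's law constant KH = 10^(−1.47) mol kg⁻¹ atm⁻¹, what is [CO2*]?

KH = 10^(−1.47) = 3.388×10^-2 mol kg⁻¹ atm⁻¹
[CO2*] = KH · pCO2 = 3.388×10^-2 × 1.46×10^4×10^-6 atm = 4.95×10^-4 mol/kg

[CO2*] = 495 μmol/kg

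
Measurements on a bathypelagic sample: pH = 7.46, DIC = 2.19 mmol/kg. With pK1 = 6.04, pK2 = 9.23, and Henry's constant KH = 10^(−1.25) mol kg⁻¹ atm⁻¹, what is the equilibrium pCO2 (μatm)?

pCO2 = 1400 μatm

α₀ = 1 / (1 + K1/[H⁺] + K1K2/[H⁺]²) = 1 / (1 + 10^+1.42 + 10^-0.35)
   = 1 / (1 + 26.303 + 0.44668) = 1/27.749 = 0.03604
[CO2*] = α₀ × DIC = 0.03604 × 2.19 = 0.07892 mmol/kg
pCO2 = [CO2*]/KH = 7.892×10^-5 / 5.623×10^-2 = 1400 μatm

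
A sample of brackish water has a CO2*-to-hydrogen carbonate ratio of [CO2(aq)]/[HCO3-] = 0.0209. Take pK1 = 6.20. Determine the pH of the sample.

pH = 7.88

From K1 = [H⁺][HCO3-]/[CO2(aq)]:  pH = pK1 − log₁₀([CO2(aq)]/[HCO3-])
log₁₀(0.0209) = -1.680
pH = 6.20 − (-1.680) = 7.88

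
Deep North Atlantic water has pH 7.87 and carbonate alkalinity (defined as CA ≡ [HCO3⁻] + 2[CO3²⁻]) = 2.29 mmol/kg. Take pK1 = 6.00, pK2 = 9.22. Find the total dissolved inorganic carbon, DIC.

CA = [HCO3⁻] + 2[CO3²⁻] = (α₁ + 2α₂)·DIC
At pH 7.87: [H⁺]/K1 = 10^-1.87 = 0.013490, K2/[H⁺] = 10^-1.35 = 0.044668
α₁ = 1/(1 + 0.013490 + 0.044668) = 1/1.0582 = 0.9450; α₂ = α₁·K2/[H⁺] = 0.04221
α₁ + 2α₂ = 1.0295
DIC = CA / (α₁ + 2α₂) = 2.29 / 1.0295 = 2.22 mmol/kg

DIC = 2.22 mmol/kg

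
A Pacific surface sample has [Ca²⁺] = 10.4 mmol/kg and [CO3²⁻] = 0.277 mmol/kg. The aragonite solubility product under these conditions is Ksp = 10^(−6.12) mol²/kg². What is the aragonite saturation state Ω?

Ω = 3.80

Ksp = 10^(−6.12) = 7.586×10^-7
Ω = [Ca²⁺][CO3²⁻]/Ksp = (10.4×10^-3)(0.277×10^-3) / 7.586×10^-7 = 3.80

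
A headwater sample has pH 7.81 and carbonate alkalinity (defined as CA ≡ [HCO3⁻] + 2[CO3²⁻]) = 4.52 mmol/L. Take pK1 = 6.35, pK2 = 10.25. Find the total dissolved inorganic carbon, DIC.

CA = [HCO3⁻] + 2[CO3²⁻] = (α₁ + 2α₂)·DIC
At pH 7.81: [H⁺]/K1 = 10^-1.46 = 0.034674, K2/[H⁺] = 10^-2.44 = 0.0036308
α₁ = 1/(1 + 0.034674 + 0.0036308) = 1/1.0383 = 0.9631; α₂ = α₁·K2/[H⁺] = 0.003497
α₁ + 2α₂ = 0.9701
DIC = CA / (α₁ + 2α₂) = 4.52 / 0.9701 = 4.66 mmol/L

DIC = 4.66 mmol/L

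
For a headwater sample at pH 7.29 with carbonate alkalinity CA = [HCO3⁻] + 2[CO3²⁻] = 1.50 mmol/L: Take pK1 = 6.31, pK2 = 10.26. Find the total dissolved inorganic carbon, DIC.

DIC = 1.66 mmol/L

CA = [HCO3⁻] + 2[CO3²⁻] = (α₁ + 2α₂)·DIC
At pH 7.29: [H⁺]/K1 = 10^-0.98 = 0.10471, K2/[H⁺] = 10^-2.97 = 0.0010715
α₁ = 1/(1 + 0.10471 + 0.0010715) = 1/1.1058 = 0.9043; α₂ = α₁·K2/[H⁺] = 0.0009690
α₁ + 2α₂ = 0.9063
DIC = CA / (α₁ + 2α₂) = 1.50 / 0.9063 = 1.66 mmol/L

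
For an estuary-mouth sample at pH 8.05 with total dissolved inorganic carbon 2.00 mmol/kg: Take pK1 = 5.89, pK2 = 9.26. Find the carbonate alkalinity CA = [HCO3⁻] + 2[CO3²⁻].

CA = 2.10 mmol/kg

CA = [HCO3⁻] + 2[CO3²⁻] = (α₁ + 2α₂)·DIC
At pH 8.05: [H⁺]/K1 = 10^-2.16 = 0.0069183, K2/[H⁺] = 10^-1.21 = 0.061660
α₁ = 1/(1 + 0.0069183 + 0.061660) = 1/1.0686 = 0.9358; α₂ = α₁·K2/[H⁺] = 0.05770
α₁ + 2α₂ = 1.0512
CA = 1.0512 × 2.00 = 2.10 mmol/kg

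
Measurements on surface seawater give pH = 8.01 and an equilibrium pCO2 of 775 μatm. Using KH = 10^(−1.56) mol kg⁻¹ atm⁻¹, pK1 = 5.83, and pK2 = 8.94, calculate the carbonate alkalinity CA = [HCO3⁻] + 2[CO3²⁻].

CA = 3.99 mmol/kg

[CO2*] = KH · pCO2 = 10^(−1.56) × 775×10^-6 = 2.135×10^-5 mol/kg
α₀ = 1/(1 + K1/[H⁺] + K1K2/[H⁺]²) = 1/(1 + 10^+2.18 + 10^+1.25) = 0.005878
DIC = [CO2*]/α₀ = 2.135×10^-5 / 0.005878 = 3.632 mmol/kg
CA = (α₁ + 2α₂)·DIC = (0.8896 + 2×0.1045) × 3.632 = 3.99 mmol/kg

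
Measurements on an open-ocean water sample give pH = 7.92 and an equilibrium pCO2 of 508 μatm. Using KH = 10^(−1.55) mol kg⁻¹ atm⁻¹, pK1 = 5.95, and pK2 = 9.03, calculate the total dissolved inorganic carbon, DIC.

[CO2*] = KH · pCO2 = 10^(−1.55) × 508×10^-6 = 1.432×10^-5 mol/kg
α₀ = 1/(1 + K1/[H⁺] + K1K2/[H⁺]²) = 1/(1 + 10^+1.97 + 10^+0.86) = 0.009845
DIC = [CO2*]/α₀ = 1.432×10^-5 / 0.009845 = 1.45 mmol/kg

DIC = 1.45 mmol/kg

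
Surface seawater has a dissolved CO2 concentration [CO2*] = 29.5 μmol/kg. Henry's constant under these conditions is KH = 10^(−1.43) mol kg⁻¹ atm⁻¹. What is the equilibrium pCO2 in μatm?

KH = 10^(−1.43) = 3.715×10^-2 mol kg⁻¹ atm⁻¹
pCO2 = [CO2*]/KH = 29.5×10^-6 / 3.715×10^-2 = 7.94×10^-4 atm = 794 μatm

pCO2 = 794 μatm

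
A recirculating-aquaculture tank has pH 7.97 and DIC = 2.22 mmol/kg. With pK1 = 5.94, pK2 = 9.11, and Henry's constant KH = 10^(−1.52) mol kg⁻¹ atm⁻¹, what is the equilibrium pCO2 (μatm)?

α₀ = 1 / (1 + K1/[H⁺] + K1K2/[H⁺]²) = 1 / (1 + 10^+2.03 + 10^+0.89)
   = 1 / (1 + 107.15 + 7.7625) = 1/115.91 = 0.008627
[CO2*] = α₀ × DIC = 0.008627 × 2.22 = 0.01915 mmol/kg = 19.15 μmol/kg
pCO2 = [CO2*]/KH = 1.915×10^-5 / 3.020×10^-2 = 634 μatm

pCO2 = 634 μatm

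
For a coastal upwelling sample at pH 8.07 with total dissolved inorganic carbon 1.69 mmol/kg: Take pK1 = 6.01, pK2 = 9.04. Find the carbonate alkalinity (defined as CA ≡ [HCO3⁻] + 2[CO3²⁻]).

CA = 1.84 mmol/kg

CA = [HCO3⁻] + 2[CO3²⁻] = (α₁ + 2α₂)·DIC
At pH 8.07: [H⁺]/K1 = 10^-2.06 = 0.0087096, K2/[H⁺] = 10^-0.97 = 0.10715
α₁ = 1/(1 + 0.0087096 + 0.10715) = 1/1.1159 = 0.8962; α₂ = α₁·K2/[H⁺] = 0.09603
α₁ + 2α₂ = 1.0882
CA = 1.0882 × 1.69 = 1.84 mmol/kg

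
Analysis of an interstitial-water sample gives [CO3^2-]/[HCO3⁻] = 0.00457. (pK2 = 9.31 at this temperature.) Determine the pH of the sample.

pH = 6.97

From K2 = [H⁺][CO3^2-]/[HCO3⁻]:  pH = pK2 + log₁₀([CO3^2-]/[HCO3⁻])
log₁₀(0.00457) = -2.340
pH = 9.31 + (-2.340) = 6.97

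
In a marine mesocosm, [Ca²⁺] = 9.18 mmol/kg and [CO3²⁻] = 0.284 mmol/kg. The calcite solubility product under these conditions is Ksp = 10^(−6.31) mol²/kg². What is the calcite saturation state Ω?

Ω = 5.32

Ksp = 10^(−6.31) = 4.898×10^-7
Ω = [Ca²⁺][CO3²⁻]/Ksp = (9.18×10^-3)(0.284×10^-3) / 4.898×10^-7 = 5.32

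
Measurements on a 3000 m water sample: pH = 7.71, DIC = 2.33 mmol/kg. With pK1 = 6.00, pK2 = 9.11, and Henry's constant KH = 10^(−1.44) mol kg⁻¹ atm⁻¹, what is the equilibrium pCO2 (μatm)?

pCO2 = 1180 μatm

α₀ = 1 / (1 + K1/[H⁺] + K1K2/[H⁺]²) = 1 / (1 + 10^+1.71 + 10^+0.31)
   = 1 / (1 + 51.286 + 2.0417) = 1/54.328 = 0.01841
[CO2*] = α₀ × DIC = 0.01841 × 2.33 = 0.04289 mmol/kg
pCO2 = [CO2*]/KH = 4.289×10^-5 / 3.631×10^-2 = 1180 μatm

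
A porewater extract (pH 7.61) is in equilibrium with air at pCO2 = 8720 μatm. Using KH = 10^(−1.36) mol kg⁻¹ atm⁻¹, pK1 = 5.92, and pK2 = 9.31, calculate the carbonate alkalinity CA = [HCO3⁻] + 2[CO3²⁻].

CA = 19.4 mmol/kg

[CO2*] = KH · pCO2 = 10^(−1.36) × 8720×10^-6 = 3.806×10^-4 mol/kg
α₀ = 1/(1 + K1/[H⁺] + K1K2/[H⁺]²) = 1/(1 + 10^+1.69 + 10^-0.01) = 0.01963
DIC = [CO2*]/α₀ = 3.806×10^-4 / 0.01963 = 19.40 mmol/kg
CA = (α₁ + 2α₂)·DIC = (0.9612 + 2×0.01918) × 19.40 = 19.4 mmol/kg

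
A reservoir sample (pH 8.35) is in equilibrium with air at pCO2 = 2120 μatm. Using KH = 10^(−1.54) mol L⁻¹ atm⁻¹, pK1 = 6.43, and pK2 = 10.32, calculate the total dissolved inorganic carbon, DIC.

DIC = 5.20 mmol/L

[CO2*] = KH · pCO2 = 10^(−1.54) × 2120×10^-6 = 6.114×10^-5 mol/L
α₀ = 1/(1 + K1/[H⁺] + K1K2/[H⁺]²) = 1/(1 + 10^+1.92 + 10^-0.05) = 0.01176
DIC = [CO2*]/α₀ = 6.114×10^-5 / 0.01176 = 5.20 mmol/L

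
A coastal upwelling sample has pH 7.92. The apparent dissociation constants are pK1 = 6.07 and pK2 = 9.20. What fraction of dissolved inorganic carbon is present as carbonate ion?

α₂ = 1 / (1 + [H⁺]/K2 + [H⁺]²/(K1K2)) = 1 / (1 + 10^+1.28 + 10^-0.57)
   = 1 / (1 + 19.055 + 0.26915) = 1/20.324 = 0.04920

α₂ = 0.0492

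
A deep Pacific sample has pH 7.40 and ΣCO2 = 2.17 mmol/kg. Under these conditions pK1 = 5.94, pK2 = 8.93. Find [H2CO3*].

[CO2*] = 0.0707 mmol/kg

α₀ = 1 / (1 + K1/[H⁺] + K1K2/[H⁺]²) = 1 / (1 + 10^+1.46 + 10^-0.07)
   = 1 / (1 + 28.840 + 0.85114) = 1/30.691 = 0.03258
[CO2*] = α₀ × DIC = 0.03258 × 2.17 = 0.0707 mmol/kg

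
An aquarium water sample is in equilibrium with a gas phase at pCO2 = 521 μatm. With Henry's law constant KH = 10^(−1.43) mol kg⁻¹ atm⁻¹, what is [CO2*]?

[CO2*] = 19.4 μmol/kg

KH = 10^(−1.43) = 3.715×10^-2 mol kg⁻¹ atm⁻¹
[CO2*] = KH · pCO2 = 3.715×10^-2 × 521×10^-6 atm = 1.94×10^-5 mol/kg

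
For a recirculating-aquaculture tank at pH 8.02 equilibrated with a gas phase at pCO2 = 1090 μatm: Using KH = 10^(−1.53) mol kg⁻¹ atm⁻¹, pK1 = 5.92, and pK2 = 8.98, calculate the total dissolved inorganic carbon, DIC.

[CO2*] = KH · pCO2 = 10^(−1.53) × 1090×10^-6 = 3.217×10^-5 mol/kg
α₀ = 1/(1 + K1/[H⁺] + K1K2/[H⁺]²) = 1/(1 + 10^+2.10 + 10^+1.14) = 0.007108
DIC = [CO2*]/α₀ = 3.217×10^-5 / 0.007108 = 4.53 mmol/kg

DIC = 4.53 mmol/kg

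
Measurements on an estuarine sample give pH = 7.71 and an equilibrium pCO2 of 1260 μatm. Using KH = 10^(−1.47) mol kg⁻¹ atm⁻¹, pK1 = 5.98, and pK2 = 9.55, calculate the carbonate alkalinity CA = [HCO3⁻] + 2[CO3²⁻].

[CO2*] = KH · pCO2 = 10^(−1.47) × 1260×10^-6 = 4.269×10^-5 mol/kg
α₀ = 1/(1 + K1/[H⁺] + K1K2/[H⁺]²) = 1/(1 + 10^+1.73 + 10^-0.11) = 0.01802
DIC = [CO2*]/α₀ = 4.269×10^-5 / 0.01802 = 2.369 mmol/kg
CA = (α₁ + 2α₂)·DIC = (0.9680 + 2×0.01399) × 2.369 = 2.36 mmol/kg

CA = 2.36 mmol/kg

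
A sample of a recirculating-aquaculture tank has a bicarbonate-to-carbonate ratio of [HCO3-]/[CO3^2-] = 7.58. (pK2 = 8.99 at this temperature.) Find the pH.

From K2 = [H⁺][CO3^2-]/[HCO3-]:  pH = pK2 − log₁₀([HCO3-]/[CO3^2-])
log₁₀(7.58) = +0.880
pH = 8.99 − (+0.880) = 8.11

pH = 8.11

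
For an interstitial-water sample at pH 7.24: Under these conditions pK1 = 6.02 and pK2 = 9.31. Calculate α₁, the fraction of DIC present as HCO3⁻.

α₁ = 1 / (1 + [H⁺]/K1 + K2/[H⁺]) = 1 / (1 + 10^-1.22 + 10^-2.07)
   = 1 / (1 + 0.060256 + 0.0085114) = 1/1.0688 = 0.9357

α₁ = 0.936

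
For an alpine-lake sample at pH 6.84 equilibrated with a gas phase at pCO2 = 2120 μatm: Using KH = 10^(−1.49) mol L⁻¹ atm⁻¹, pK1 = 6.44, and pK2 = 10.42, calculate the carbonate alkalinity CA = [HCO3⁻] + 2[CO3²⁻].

[CO2*] = KH · pCO2 = 10^(−1.49) × 2120×10^-6 = 6.860×10^-5 mol/L
α₀ = 1/(1 + K1/[H⁺] + K1K2/[H⁺]²) = 1/(1 + 10^+0.40 + 10^-3.18) = 0.2847
DIC = [CO2*]/α₀ = 6.860×10^-5 / 0.2847 = 0.2410 mmol/L
CA = (α₁ + 2α₂)·DIC = (0.7151 + 2×0.0001881) × 0.2410 = 0.172 mmol/L

CA = 0.172 mmol/L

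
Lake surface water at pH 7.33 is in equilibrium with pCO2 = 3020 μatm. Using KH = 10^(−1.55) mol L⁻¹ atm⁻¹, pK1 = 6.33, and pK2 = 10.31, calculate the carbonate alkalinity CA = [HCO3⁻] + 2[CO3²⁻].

[CO2*] = KH · pCO2 = 10^(−1.55) × 3020×10^-6 = 8.512×10^-5 mol/L
α₀ = 1/(1 + K1/[H⁺] + K1K2/[H⁺]²) = 1/(1 + 10^+1.00 + 10^-1.98) = 0.09082
DIC = [CO2*]/α₀ = 8.512×10^-5 / 0.09082 = 0.9372 mmol/L
CA = (α₁ + 2α₂)·DIC = (0.9082 + 2×0.0009510) × 0.9372 = 0.853 mmol/L

CA = 0.853 mmol/L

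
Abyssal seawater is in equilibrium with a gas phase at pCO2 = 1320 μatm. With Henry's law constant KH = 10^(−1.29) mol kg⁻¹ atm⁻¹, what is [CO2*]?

[CO2*] = 67.7 μmol/kg

KH = 10^(−1.29) = 5.129×10^-2 mol kg⁻¹ atm⁻¹
[CO2*] = KH · pCO2 = 5.129×10^-2 × 1320×10^-6 atm = 6.77×10^-5 mol/kg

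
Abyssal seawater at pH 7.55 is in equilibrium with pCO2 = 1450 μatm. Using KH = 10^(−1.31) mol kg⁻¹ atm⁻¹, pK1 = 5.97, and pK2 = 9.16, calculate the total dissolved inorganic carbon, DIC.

[CO2*] = KH · pCO2 = 10^(−1.31) × 1450×10^-6 = 7.102×10^-5 mol/kg
α₀ = 1/(1 + K1/[H⁺] + K1K2/[H⁺]²) = 1/(1 + 10^+1.58 + 10^-0.03) = 0.02503
DIC = [CO2*]/α₀ = 7.102×10^-5 / 0.02503 = 2.84 mmol/kg

DIC = 2.84 mmol/kg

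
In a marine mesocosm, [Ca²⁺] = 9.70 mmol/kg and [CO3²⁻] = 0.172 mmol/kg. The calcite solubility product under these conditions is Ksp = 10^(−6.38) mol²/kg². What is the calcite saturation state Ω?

Ksp = 10^(−6.38) = 4.169×10^-7
Ω = [Ca²⁺][CO3²⁻]/Ksp = (9.70×10^-3)(0.172×10^-3) / 4.169×10^-7 = 4.00

Ω = 4.00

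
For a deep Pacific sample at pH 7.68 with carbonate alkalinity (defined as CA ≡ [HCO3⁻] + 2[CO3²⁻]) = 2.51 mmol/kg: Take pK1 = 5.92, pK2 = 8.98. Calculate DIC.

CA = [HCO3⁻] + 2[CO3²⁻] = (α₁ + 2α₂)·DIC
At pH 7.68: [H⁺]/K1 = 10^-1.76 = 0.017378, K2/[H⁺] = 10^-1.30 = 0.050119
α₁ = 1/(1 + 0.017378 + 0.050119) = 1/1.0675 = 0.9368; α₂ = α₁·K2/[H⁺] = 0.04695
α₁ + 2α₂ = 1.0307
DIC = CA / (α₁ + 2α₂) = 2.51 / 1.0307 = 2.44 mmol/kg

DIC = 2.44 mmol/kg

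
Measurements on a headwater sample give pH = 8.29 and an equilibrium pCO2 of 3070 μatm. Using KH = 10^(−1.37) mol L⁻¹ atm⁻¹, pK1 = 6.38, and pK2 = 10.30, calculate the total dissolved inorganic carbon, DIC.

[CO2*] = KH · pCO2 = 10^(−1.37) × 3070×10^-6 = 1.310×10^-4 mol/L
α₀ = 1/(1 + K1/[H⁺] + K1K2/[H⁺]²) = 1/(1 + 10^+1.91 + 10^-0.10) = 0.01204
DIC = [CO2*]/α₀ = 1.310×10^-4 / 0.01204 = 10.9 mmol/L

DIC = 10.9 mmol/L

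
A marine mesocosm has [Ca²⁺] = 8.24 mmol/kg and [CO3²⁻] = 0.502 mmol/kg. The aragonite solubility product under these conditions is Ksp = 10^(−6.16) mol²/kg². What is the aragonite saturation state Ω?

Ω = 5.98

Ksp = 10^(−6.16) = 6.918×10^-7
Ω = [Ca²⁺][CO3²⁻]/Ksp = (8.24×10^-3)(0.502×10^-3) / 6.918×10^-7 = 5.98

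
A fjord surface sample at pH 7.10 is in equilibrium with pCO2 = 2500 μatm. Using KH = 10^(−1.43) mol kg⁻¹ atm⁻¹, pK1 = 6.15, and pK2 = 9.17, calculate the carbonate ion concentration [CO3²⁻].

[CO3²⁻] = 7.05 μmol/kg

[CO2*] = KH · pCO2 = 10^(−1.43) × 2500×10^-6 = 9.288×10^-5 mol/kg
α₀ = 1/(1 + K1/[H⁺] + K1K2/[H⁺]²) = 1/(1 + 10^+0.95 + 10^-1.12) = 0.1001
DIC = [CO2*]/α₀ = 9.288×10^-5 / 0.1001 = 0.9278 mmol/kg
[CO3²⁻] = α₂·DIC; α₂ = 0.007595, so [CO3²⁻] = 0.007595 × 0.9278 = 0.00705 mmol/kg = 7.05 μmol/kg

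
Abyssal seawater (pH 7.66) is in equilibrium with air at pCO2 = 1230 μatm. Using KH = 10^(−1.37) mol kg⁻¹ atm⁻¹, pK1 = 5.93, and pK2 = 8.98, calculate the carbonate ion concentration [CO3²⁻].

[CO3²⁻] = 0.135 mmol/kg

[CO2*] = KH · pCO2 = 10^(−1.37) × 1230×10^-6 = 5.247×10^-5 mol/kg
α₀ = 1/(1 + K1/[H⁺] + K1K2/[H⁺]²) = 1/(1 + 10^+1.73 + 10^+0.41) = 0.01746
DIC = [CO2*]/α₀ = 5.247×10^-5 / 0.01746 = 3.005 mmol/kg
[CO3²⁻] = α₂·DIC; α₂ = 0.04488, so [CO3²⁻] = 0.04488 × 3.005 = 0.135 mmol/kg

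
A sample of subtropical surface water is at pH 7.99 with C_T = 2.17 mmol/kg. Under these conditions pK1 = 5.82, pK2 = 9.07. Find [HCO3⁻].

[HCO3⁻] = 1.99 mmol/kg

α₁ = 1 / (1 + [H⁺]/K1 + K2/[H⁺]) = 1 / (1 + 10^-2.17 + 10^-1.08)
   = 1 / (1 + 0.0067608 + 0.083176) = 1/1.0899 = 0.9175
[HCO3⁻] = α₁ × DIC = 0.9175 × 2.17 = 1.99 mmol/kg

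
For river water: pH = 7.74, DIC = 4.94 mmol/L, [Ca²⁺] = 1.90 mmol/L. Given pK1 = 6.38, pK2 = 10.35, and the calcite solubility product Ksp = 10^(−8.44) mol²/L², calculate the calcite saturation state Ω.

Ω = 6.07

α₂ = 1 / (1 + [H⁺]/K2 + [H⁺]²/(K1K2)) = 1 / (1 + 10^+2.61 + 10^+1.25)
   = 1 / (1 + 407.38 + 17.783) = 1/426.16 = 0.002347
[CO3²⁻] = α₂ × DIC = 0.002347 × 4.94 = 0.01159 mmol/L = 11.59 μmol/L
Ksp = 10^(−8.44) = 3.631×10^-9
Ω = [Ca²⁺][CO3²⁻]/Ksp = (1.90×10^-3)(1.159×10^-5) / 3.631×10^-9 = 6.07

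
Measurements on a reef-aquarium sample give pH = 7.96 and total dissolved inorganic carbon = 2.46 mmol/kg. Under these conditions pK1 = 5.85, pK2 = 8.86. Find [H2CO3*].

[CO2*] = 16.8 μmol/kg

α₀ = 1 / (1 + K1/[H⁺] + K1K2/[H⁺]²) = 1 / (1 + 10^+2.11 + 10^+1.21)
   = 1 / (1 + 128.82 + 16.218) = 1/146.04 = 0.006847
[CO2*] = α₀ × DIC = 0.006847 × 2.46 = 0.0168 mmol/kg = 16.8 μmol/kg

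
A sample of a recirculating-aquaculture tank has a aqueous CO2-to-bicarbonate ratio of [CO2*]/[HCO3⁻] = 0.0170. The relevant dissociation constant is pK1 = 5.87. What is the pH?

From K1 = [H⁺][HCO3⁻]/[CO2*]:  pH = pK1 − log₁₀([CO2*]/[HCO3⁻])
log₁₀(0.0170) = -1.770
pH = 5.87 − (-1.770) = 7.64

pH = 7.64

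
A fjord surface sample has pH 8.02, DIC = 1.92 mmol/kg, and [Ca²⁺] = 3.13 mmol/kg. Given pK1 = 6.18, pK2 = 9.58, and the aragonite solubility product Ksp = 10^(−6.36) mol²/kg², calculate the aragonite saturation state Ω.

α₂ = 1 / (1 + [H⁺]/K2 + [H⁺]²/(K1K2)) = 1 / (1 + 10^+1.56 + 10^-0.28)
   = 1 / (1 + 36.308 + 0.52481) = 1/37.833 = 0.02643
[CO3²⁻] = α₂ × DIC = 0.02643 × 1.92 = 0.05075 mmol/kg
Ksp = 10^(−6.36) = 4.365×10^-7
Ω = [Ca²⁺][CO3²⁻]/Ksp = (3.13×10^-3)(5.075×10^-5) / 4.365×10^-7 = 0.364

Ω = 0.364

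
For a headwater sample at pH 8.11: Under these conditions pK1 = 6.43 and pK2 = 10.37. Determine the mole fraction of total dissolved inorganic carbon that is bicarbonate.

α₁ = 0.974

α₁ = 1 / (1 + [H⁺]/K1 + K2/[H⁺]) = 1 / (1 + 10^-1.68 + 10^-2.26)
   = 1 / (1 + 0.020893 + 0.0054954) = 1/1.0264 = 0.9743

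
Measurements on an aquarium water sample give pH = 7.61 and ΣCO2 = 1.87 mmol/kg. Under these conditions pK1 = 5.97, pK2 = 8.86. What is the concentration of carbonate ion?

[CO3²⁻] = 0.0974 mmol/kg

α₂ = 1 / (1 + [H⁺]/K2 + [H⁺]²/(K1K2)) = 1 / (1 + 10^+1.25 + 10^-0.39)
   = 1 / (1 + 17.783 + 0.40738) = 1/19.190 = 0.05211
[CO3²⁻] = α₂ × DIC = 0.05211 × 1.87 = 0.0974 mmol/kg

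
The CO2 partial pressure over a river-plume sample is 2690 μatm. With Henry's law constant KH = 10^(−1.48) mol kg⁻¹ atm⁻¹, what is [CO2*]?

[CO2*] = 89.1 μmol/kg

KH = 10^(−1.48) = 3.311×10^-2 mol kg⁻¹ atm⁻¹
[CO2*] = KH · pCO2 = 3.311×10^-2 × 2690×10^-6 atm = 8.91×10^-5 mol/kg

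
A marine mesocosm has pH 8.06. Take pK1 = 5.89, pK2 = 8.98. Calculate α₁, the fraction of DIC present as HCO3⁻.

α₁ = 0.887

α₁ = 1 / (1 + [H⁺]/K1 + K2/[H⁺]) = 1 / (1 + 10^-2.17 + 10^-0.92)
   = 1 / (1 + 0.0067608 + 0.12023) = 1/1.1270 = 0.8873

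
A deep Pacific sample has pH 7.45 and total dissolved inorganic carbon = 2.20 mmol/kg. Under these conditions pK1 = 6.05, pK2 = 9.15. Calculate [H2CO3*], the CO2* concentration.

α₀ = 1 / (1 + K1/[H⁺] + K1K2/[H⁺]²) = 1 / (1 + 10^+1.40 + 10^-0.30)
   = 1 / (1 + 25.119 + 0.50119) = 1/26.620 = 0.03757
[CO2*] = α₀ × DIC = 0.03757 × 2.20 = 0.0826 mmol/kg

[CO2*] = 0.0826 mmol/kg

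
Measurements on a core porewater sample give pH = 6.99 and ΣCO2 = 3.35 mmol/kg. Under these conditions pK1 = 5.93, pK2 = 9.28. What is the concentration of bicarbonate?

[HCO3⁻] = 3.07 mmol/kg

α₁ = 1 / (1 + [H⁺]/K1 + K2/[H⁺]) = 1 / (1 + 10^-1.06 + 10^-2.29)
   = 1 / (1 + 0.087096 + 0.0051286) = 1/1.0922 = 0.9156
[HCO3⁻] = α₁ × DIC = 0.9156 × 3.35 = 3.07 mmol/kg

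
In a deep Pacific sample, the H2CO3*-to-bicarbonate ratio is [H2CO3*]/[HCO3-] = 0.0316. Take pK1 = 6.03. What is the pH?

From K1 = [H⁺][HCO3-]/[H2CO3*]:  pH = pK1 − log₁₀([H2CO3*]/[HCO3-])
log₁₀(0.0316) = -1.500
pH = 6.03 − (-1.500) = 7.53

pH = 7.53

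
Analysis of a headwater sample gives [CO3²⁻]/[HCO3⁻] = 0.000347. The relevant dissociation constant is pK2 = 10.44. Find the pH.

From K2 = [H⁺][CO3²⁻]/[HCO3⁻]:  pH = pK2 + log₁₀([CO3²⁻]/[HCO3⁻])
log₁₀(0.000347) = -3.460
pH = 10.44 + (-3.460) = 6.98

pH = 6.98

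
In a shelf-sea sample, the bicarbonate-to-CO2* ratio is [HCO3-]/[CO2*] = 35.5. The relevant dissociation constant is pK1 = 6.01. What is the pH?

From K1 = [H⁺][HCO3-]/[CO2*]:  pH = pK1 + log₁₀([HCO3-]/[CO2*])
log₁₀(35.5) = +1.550
pH = 6.01 + (+1.550) = 7.56

pH = 7.56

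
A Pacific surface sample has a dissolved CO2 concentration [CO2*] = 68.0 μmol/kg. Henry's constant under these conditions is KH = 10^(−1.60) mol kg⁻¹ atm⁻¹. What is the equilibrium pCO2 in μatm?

pCO2 = 2710 μatm

KH = 10^(−1.60) = 2.512×10^-2 mol kg⁻¹ atm⁻¹
pCO2 = [CO2*]/KH = 68.0×10^-6 / 2.512×10^-2 = 2.71×10^-3 atm = 2710 μatm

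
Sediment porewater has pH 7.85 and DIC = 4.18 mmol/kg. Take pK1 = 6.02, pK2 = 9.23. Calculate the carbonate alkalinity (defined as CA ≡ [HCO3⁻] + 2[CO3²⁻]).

CA = 4.29 mmol/kg

CA = [HCO3⁻] + 2[CO3²⁻] = (α₁ + 2α₂)·DIC
At pH 7.85: [H⁺]/K1 = 10^-1.83 = 0.014791, K2/[H⁺] = 10^-1.38 = 0.041687
α₁ = 1/(1 + 0.014791 + 0.041687) = 1/1.0565 = 0.9465; α₂ = α₁·K2/[H⁺] = 0.03946
α₁ + 2α₂ = 1.0255
CA = 1.0255 × 4.18 = 4.29 mmol/kg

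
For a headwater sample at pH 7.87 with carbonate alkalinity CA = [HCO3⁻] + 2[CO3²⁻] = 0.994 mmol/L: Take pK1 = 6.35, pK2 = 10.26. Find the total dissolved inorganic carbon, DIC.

DIC = 1.02 mmol/L

CA = [HCO3⁻] + 2[CO3²⁻] = (α₁ + 2α₂)·DIC
At pH 7.87: [H⁺]/K1 = 10^-1.52 = 0.030200, K2/[H⁺] = 10^-2.39 = 0.0040738
α₁ = 1/(1 + 0.030200 + 0.0040738) = 1/1.0343 = 0.9669; α₂ = α₁·K2/[H⁺] = 0.003939
α₁ + 2α₂ = 0.9747
DIC = CA / (α₁ + 2α₂) = 0.994 / 0.9747 = 1.02 mmol/L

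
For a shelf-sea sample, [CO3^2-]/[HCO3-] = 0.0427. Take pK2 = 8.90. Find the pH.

From K2 = [H⁺][CO3^2-]/[HCO3-]:  pH = pK2 + log₁₀([CO3^2-]/[HCO3-])
log₁₀(0.0427) = -1.370
pH = 8.90 + (-1.370) = 7.53

pH = 7.53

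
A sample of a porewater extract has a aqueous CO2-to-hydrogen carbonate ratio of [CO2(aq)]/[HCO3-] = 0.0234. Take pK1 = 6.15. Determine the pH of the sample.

pH = 7.78

From K1 = [H⁺][HCO3-]/[CO2(aq)]:  pH = pK1 − log₁₀([CO2(aq)]/[HCO3-])
log₁₀(0.0234) = -1.631
pH = 6.15 − (-1.631) = 7.78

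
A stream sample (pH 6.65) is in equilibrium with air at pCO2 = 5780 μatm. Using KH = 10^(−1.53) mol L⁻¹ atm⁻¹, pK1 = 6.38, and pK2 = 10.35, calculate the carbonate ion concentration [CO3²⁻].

[CO3²⁻] = 0.0634 μmol/L

[CO2*] = KH · pCO2 = 10^(−1.53) × 5780×10^-6 = 1.706×10^-4 mol/L
α₀ = 1/(1 + K1/[H⁺] + K1K2/[H⁺]²) = 1/(1 + 10^+0.27 + 10^-3.43) = 0.3494
DIC = [CO2*]/α₀ = 1.706×10^-4 / 0.3494 = 0.4883 mmol/L
[CO3²⁻] = α₂·DIC; α₂ = 0.0001298, so [CO3²⁻] = 0.0001298 × 0.4883 = 6.34×10^-5 mmol/L = 0.0634 μmol/L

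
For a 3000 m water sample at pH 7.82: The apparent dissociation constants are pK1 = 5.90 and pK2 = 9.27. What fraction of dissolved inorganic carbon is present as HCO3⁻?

α₁ = 1 / (1 + [H⁺]/K1 + K2/[H⁺]) = 1 / (1 + 10^-1.92 + 10^-1.45)
   = 1 / (1 + 0.012023 + 0.035481) = 1/1.0475 = 0.9547

α₁ = 0.955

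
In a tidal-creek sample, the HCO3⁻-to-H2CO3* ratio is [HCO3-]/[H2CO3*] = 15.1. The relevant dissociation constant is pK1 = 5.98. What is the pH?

pH = 7.16

From K1 = [H⁺][HCO3-]/[H2CO3*]:  pH = pK1 + log₁₀([HCO3-]/[H2CO3*])
log₁₀(15.1) = +1.179
pH = 5.98 + (+1.179) = 7.16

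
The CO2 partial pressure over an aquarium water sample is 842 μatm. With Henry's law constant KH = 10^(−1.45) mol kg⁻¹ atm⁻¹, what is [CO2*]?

KH = 10^(−1.45) = 3.548×10^-2 mol kg⁻¹ atm⁻¹
[CO2*] = KH · pCO2 = 3.548×10^-2 × 842×10^-6 atm = 2.99×10^-5 mol/kg

[CO2*] = 29.9 μmol/kg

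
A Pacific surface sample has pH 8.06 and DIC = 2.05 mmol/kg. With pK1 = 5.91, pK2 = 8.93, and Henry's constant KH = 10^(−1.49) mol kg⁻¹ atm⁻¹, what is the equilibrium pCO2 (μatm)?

pCO2 = 393 μatm

α₀ = 1 / (1 + K1/[H⁺] + K1K2/[H⁺]²) = 1 / (1 + 10^+2.15 + 10^+1.28)
   = 1 / (1 + 141.25 + 19.055) = 1/161.31 = 0.006199
[CO2*] = α₀ × DIC = 0.006199 × 2.05 = 0.01271 mmol/kg = 12.71 μmol/kg
pCO2 = [CO2*]/KH = 1.271×10^-5 / 3.236×10^-2 = 393 μatm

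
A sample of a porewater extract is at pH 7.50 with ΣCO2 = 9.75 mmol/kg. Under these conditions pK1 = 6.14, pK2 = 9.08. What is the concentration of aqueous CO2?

[CO2*] = 0.398 mmol/kg

α₀ = 1 / (1 + K1/[H⁺] + K1K2/[H⁺]²) = 1 / (1 + 10^+1.36 + 10^-0.22)
   = 1 / (1 + 22.909 + 0.60256) = 1/24.511 = 0.04080
[CO2*] = α₀ × DIC = 0.04080 × 9.75 = 0.398 mmol/kg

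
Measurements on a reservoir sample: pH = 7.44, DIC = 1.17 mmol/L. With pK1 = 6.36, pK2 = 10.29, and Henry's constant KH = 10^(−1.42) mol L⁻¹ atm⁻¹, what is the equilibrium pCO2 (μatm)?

pCO2 = 2360 μatm

α₀ = 1 / (1 + K1/[H⁺] + K1K2/[H⁺]²) = 1 / (1 + 10^+1.08 + 10^-1.77)
   = 1 / (1 + 12.023 + 0.016982) = 1/13.040 = 0.07669
[CO2*] = α₀ × DIC = 0.07669 × 1.17 = 0.08973 mmol/L
pCO2 = [CO2*]/KH = 8.973×10^-5 / 3.802×10^-2 = 2360 μatm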